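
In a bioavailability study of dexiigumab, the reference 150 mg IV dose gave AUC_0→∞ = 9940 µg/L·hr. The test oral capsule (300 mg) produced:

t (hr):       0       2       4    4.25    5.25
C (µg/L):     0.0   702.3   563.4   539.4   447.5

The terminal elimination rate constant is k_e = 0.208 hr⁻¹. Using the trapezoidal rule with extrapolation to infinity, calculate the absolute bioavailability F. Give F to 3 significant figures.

Trapezoidal AUC_0→5.25 (oral capsule):
  [0→2]: (0.0+702.3)/2 × 2 = 702.3
  [2→4]: (702.3+563.4)/2 × 2 = 1265.7
  [4→4.25]: (563.4+539.4)/2 × 0.25 = 137.85
  [4.25→5.25]: (539.4+447.5)/2 × 1 = 493.45
  Sum = 2599.3 µg/L·hr
Tail: C_last/k_e = 447.5/0.208 = 2151.442
AUC_0→∞ (oral capsule) = 2599.3 + 2151.442 = 4750.742 µg/L·hr
F = (AUC_ev/D_ev)/(AUC_iv/D_iv) = (4750.742/300)/(9940/150) = 15.8358/66.2667 = 0.2390

F = 0.239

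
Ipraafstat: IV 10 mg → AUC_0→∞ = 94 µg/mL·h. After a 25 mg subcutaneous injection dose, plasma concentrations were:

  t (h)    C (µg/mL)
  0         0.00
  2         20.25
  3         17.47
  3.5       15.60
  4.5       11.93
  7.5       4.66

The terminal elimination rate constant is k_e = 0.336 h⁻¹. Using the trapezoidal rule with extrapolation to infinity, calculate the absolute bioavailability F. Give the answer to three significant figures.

F = 0.425

Trapezoidal AUC_0→7.5 (subcutaneous injection):
  [0→2]: (0.00+20.25)/2 × 2 = 20.25
  [2→3]: (20.25+17.47)/2 × 1 = 18.86
  [3→3.5]: (17.47+15.60)/2 × 0.5 = 8.2675
  [3.5→4.5]: (15.60+11.93)/2 × 1 = 13.765
  [4.5→7.5]: (11.93+4.66)/2 × 3 = 24.885
  Sum = 86.0275 µg/mL·h
Tail: C_last/k_e = 4.66/0.336 = 13.869
AUC_0→∞ (subcutaneous injection) = 86.0275 + 13.869 = 99.8965 µg/mL·h
F = (AUC_ev/D_ev)/(AUC_iv/D_iv) = (99.8965/25)/(94/10) = 3.99586/9.4 = 0.4251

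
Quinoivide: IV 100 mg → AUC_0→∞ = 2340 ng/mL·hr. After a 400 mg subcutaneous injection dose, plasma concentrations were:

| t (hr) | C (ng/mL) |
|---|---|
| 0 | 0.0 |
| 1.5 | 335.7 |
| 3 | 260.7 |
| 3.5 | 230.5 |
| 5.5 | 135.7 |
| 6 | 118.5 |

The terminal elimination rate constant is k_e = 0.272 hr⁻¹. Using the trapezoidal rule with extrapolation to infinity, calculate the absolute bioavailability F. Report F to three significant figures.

Trapezoidal AUC_0→6 (subcutaneous injection):
  [0→1.5]: (0.0+335.7)/2 × 1.5 = 251.775
  [1.5→3]: (335.7+260.7)/2 × 1.5 = 447.3
  [3→3.5]: (260.7+230.5)/2 × 0.5 = 122.8
  [3.5→5.5]: (230.5+135.7)/2 × 2 = 366.2
  [5.5→6]: (135.7+118.5)/2 × 0.5 = 63.55
  Sum = 1251.625 ng/mL·hr
Tail: C_last/k_e = 118.5/0.272 = 435.662
AUC_0→∞ (subcutaneous injection) = 1251.625 + 435.662 = 1687.287 ng/mL·hr
F = (AUC_ev/D_ev)/(AUC_iv/D_iv) = (1687.287/400)/(2340/100) = 4.2182175/23.4 = 0.1803

F = 0.180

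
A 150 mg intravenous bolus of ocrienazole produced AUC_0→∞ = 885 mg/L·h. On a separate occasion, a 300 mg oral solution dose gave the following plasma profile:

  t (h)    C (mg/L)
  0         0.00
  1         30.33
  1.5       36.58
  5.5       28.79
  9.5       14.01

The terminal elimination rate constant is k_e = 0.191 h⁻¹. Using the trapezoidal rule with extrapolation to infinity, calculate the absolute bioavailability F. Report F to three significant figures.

F = 0.182

Trapezoidal AUC_0→9.5 (oral solution):
  [0→1]: (0.00+30.33)/2 × 1 = 15.165
  [1→1.5]: (30.33+36.58)/2 × 0.5 = 16.7275
  [1.5→5.5]: (36.58+28.79)/2 × 4 = 130.74
  [5.5→9.5]: (28.79+14.01)/2 × 4 = 85.6
  Sum = 248.2325 mg/L·h
Tail: C_last/k_e = 14.01/0.191 = 73.351
AUC_0→∞ (oral solution) = 248.2325 + 73.351 = 321.5835 mg/L·h
F = (AUC_ev/D_ev)/(AUC_iv/D_iv) = (321.5835/300)/(885/150) = 1.071945/5.9 = 0.1817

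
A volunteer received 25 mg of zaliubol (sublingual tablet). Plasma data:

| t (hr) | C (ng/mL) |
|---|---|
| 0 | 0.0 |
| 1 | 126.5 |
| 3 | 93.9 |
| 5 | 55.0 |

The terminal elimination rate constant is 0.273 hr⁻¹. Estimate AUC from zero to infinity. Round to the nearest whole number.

AUC = 634 ng/mL·hr

Trapezoidal AUC_0→5:
  [0→1]: (0.0+126.5)/2 × 1 = 63.25
  [1→3]: (126.5+93.9)/2 × 2 = 220.4
  [3→5]: (93.9+55.0)/2 × 2 = 148.9
  Sum = 432.55 ng/mL·hr
Extrapolated tail: C_last / k_e = 55.0 / 0.273 = 201.465
AUC_0→∞ = 432.55 + 201.465 = 634.015 ng/mL·hr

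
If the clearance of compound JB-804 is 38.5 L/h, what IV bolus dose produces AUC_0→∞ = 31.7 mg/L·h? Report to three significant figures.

Dose_iv = CL × AUC_0→∞
     = 38.5 × 31.7 = 1220.45 mg

Dose = 1220 mg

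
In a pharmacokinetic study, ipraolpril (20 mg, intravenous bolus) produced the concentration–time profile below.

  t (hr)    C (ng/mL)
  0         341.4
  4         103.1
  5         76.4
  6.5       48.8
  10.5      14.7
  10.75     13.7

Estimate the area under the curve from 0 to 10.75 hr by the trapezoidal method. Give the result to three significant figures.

Trapezoidal AUC_0→10.75:
  [0→4]: (341.4+103.1)/2 × 4 = 889.0
  [4→5]: (103.1+76.4)/2 × 1 = 89.75
  [5→6.5]: (76.4+48.8)/2 × 1.5 = 93.9
  [6.5→10.5]: (48.8+14.7)/2 × 4 = 127.0
  [10.5→10.75]: (14.7+13.7)/2 × 0.25 = 3.55
  Sum = 1203.2 ng/mL·hr

AUC = 1200 ng/mL·hr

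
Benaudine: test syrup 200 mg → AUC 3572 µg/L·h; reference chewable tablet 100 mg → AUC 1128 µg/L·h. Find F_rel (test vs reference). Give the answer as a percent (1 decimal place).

F_rel = (AUC_test/D_test) / (AUC_ref/D_ref)
      = (3572/200) / (1128/100)
      = 17.86 / 11.28 = 1.5833 = 158.33%

F_rel = 158.3%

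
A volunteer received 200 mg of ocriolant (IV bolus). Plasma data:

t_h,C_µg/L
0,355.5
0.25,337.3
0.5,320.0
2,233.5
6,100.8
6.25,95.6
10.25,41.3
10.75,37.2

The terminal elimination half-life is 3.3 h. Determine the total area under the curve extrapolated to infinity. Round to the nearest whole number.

AUC = 1748 µg/L·h

Trapezoidal AUC_0→10.75:
  [0→0.25]: (355.5+337.3)/2 × 0.25 = 86.6
  [0.25→0.5]: (337.3+320.0)/2 × 0.25 = 82.1625
  [0.5→2]: (320.0+233.5)/2 × 1.5 = 415.125
  [2→6]: (233.5+100.8)/2 × 4 = 668.6
  [6→6.25]: (100.8+95.6)/2 × 0.25 = 24.55
  [6.25→10.25]: (95.6+41.3)/2 × 4 = 273.8
  [10.25→10.75]: (41.3+37.2)/2 × 0.5 = 19.625
  Sum = 1570.4625 µg/L·h
k_e = ln2 / t½ = 0.693147 / 3.3 = 0.2100 h^-1
Extrapolated tail: C_last / k_e = 37.2 / 0.21 = 177.143
AUC_0→∞ = 1570.4625 + 177.143 = 1747.6055 µg/L·h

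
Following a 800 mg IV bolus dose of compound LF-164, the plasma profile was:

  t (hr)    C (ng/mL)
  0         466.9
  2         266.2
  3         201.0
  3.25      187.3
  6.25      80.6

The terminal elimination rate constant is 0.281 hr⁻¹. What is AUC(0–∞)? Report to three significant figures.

AUC = 1700 ng/mL·hr

Trapezoidal AUC_0→6.25:
  [0→2]: (466.9+266.2)/2 × 2 = 733.1
  [2→3]: (266.2+201.0)/2 × 1 = 233.6
  [3→3.25]: (201.0+187.3)/2 × 0.25 = 48.5375
  [3.25→6.25]: (187.3+80.6)/2 × 3 = 401.85
  Sum = 1417.0875 ng/mL·hr
Extrapolated tail: C_last / k_e = 80.6 / 0.281 = 286.833
AUC_0→∞ = 1417.0875 + 286.833 = 1703.9205 ng/mL·hr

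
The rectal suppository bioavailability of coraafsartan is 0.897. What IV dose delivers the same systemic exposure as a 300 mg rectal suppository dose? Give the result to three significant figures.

D_iv = 269 mg

Systemic exposure from an extravascular dose = F × D_ev, so the equivalent IV dose is F × D_ev.
D_iv = F × D_ev = 0.897 × 300 = 269.1 mg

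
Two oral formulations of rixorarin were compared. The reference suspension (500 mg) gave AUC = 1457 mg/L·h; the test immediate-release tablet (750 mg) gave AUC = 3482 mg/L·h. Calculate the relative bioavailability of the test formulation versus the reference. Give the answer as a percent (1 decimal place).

F_rel = (AUC_test/D_test) / (AUC_ref/D_ref)
      = (3482/750) / (1457/500)
      = 4.64267 / 2.914 = 1.5932 = 159.32%

F_rel = 159.3%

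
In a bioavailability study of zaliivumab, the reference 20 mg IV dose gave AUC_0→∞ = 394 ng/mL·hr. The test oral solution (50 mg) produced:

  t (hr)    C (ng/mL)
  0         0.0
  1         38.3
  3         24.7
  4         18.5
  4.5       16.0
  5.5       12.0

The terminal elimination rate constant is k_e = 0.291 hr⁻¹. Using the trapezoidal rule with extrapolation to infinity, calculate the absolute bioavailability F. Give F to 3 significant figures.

F = 0.170

Trapezoidal AUC_0→5.5 (oral solution):
  [0→1]: (0.0+38.3)/2 × 1 = 19.15
  [1→3]: (38.3+24.7)/2 × 2 = 63.0
  [3→4]: (24.7+18.5)/2 × 1 = 21.6
  [4→4.5]: (18.5+16.0)/2 × 0.5 = 8.625
  [4.5→5.5]: (16.0+12.0)/2 × 1 = 14.0
  Sum = 126.375 ng/mL·hr
Tail: C_last/k_e = 12.0/0.291 = 41.237
AUC_0→∞ (oral solution) = 126.375 + 41.237 = 167.612 ng/mL·hr
F = (AUC_ev/D_ev)/(AUC_iv/D_iv) = (167.612/50)/(394/20) = 3.35224/19.7 = 0.1702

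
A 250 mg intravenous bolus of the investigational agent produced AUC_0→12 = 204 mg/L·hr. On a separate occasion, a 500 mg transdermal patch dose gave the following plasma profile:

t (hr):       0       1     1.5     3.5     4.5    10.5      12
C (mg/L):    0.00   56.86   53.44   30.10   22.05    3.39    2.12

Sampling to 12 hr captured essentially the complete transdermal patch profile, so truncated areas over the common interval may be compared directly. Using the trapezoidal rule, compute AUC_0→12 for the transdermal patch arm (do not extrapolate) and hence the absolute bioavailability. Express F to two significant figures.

F = 0.60

Trapezoidal AUC_0→12 (transdermal patch):
  [0→1]: (0.00+56.86)/2 × 1 = 28.43
  [1→1.5]: (56.86+53.44)/2 × 0.5 = 27.575
  [1.5→3.5]: (53.44+30.10)/2 × 2 = 83.54
  [3.5→4.5]: (30.10+22.05)/2 × 1 = 26.075
  [4.5→10.5]: (22.05+3.39)/2 × 6 = 76.32
  [10.5→12]: (3.39+2.12)/2 × 1.5 = 4.1325
  Sum = 246.0725 mg/L·hr
F = (AUC_ev/D_ev)/(AUC_iv/D_iv) = (246.0725/500)/(204/250) = 0.492145/0.816 = 0.6031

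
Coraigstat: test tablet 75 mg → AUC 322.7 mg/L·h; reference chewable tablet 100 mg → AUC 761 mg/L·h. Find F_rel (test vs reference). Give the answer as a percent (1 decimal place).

F_rel = (AUC_test/D_test) / (AUC_ref/D_ref)
      = (322.7/75) / (761/100)
      = 4.30267 / 7.61 = 0.5654 = 56.54%

F_rel = 56.5%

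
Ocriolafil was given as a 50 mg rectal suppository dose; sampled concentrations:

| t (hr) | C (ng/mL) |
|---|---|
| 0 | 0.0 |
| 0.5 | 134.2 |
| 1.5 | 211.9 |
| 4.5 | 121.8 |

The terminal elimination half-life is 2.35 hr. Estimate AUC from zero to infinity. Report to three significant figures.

AUC = 1120 ng/mL·hr

Trapezoidal AUC_0→4.5:
  [0→0.5]: (0.0+134.2)/2 × 0.5 = 33.55
  [0.5→1.5]: (134.2+211.9)/2 × 1 = 173.05
  [1.5→4.5]: (211.9+121.8)/2 × 3 = 500.55
  Sum = 707.15 ng/mL·hr
k_e = ln2 / t½ = 0.693147 / 2.35 = 0.2950 hr^-1
Extrapolated tail: C_last / k_e = 121.8 / 0.295 = 412.881
AUC_0→∞ = 707.15 + 412.881 = 1120.031 ng/mL·hr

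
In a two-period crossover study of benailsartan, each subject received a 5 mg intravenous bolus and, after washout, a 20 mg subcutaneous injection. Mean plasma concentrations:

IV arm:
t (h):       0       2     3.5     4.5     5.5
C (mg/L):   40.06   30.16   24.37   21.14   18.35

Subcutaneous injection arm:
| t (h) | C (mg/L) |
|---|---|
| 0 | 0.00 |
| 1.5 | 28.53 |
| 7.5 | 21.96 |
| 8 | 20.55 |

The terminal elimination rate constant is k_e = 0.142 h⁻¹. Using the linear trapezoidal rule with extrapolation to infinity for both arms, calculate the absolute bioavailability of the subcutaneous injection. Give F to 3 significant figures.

F = 0.290

Trapezoidal AUC_0→5.5 (IV):
  [0→2]: (40.06+30.16)/2 × 2 = 70.22
  [2→3.5]: (30.16+24.37)/2 × 1.5 = 40.8975
  [3.5→4.5]: (24.37+21.14)/2 × 1 = 22.755
  [4.5→5.5]: (21.14+18.35)/2 × 1 = 19.745
  Sum = 153.6175 mg/L·h
IV tail: 18.35/0.142 = 129.225; AUC_iv,0→∞ = 153.6175 + 129.225 = 282.8425 mg/L·h
Trapezoidal AUC_0→8 (subcutaneous injection):
  [0→1.5]: (0.00+28.53)/2 × 1.5 = 21.3975
  [1.5→7.5]: (28.53+21.96)/2 × 6 = 151.47
  [7.5→8]: (21.96+20.55)/2 × 0.5 = 10.6275
  Sum = 183.495 mg/L·h
subcutaneous injection tail: 20.55/0.142 = 144.718; AUC_ev,0→∞ = 183.495 + 144.718 = 328.213 mg/L·h
F = (AUC_ev/D_ev)/(AUC_iv/D_iv) = (328.213/20)/(282.8425/5) = 16.41065/56.5685 = 0.2901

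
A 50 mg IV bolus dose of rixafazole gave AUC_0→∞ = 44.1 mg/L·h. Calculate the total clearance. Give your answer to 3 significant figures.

CL = 1.13 L/h

CL = Dose_iv / AUC_0→∞
   = 50 / 44.1 = 1.13379 L/h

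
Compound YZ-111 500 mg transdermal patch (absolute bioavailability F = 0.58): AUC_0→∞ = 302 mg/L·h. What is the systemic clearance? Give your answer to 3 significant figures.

CL = 0.960 L/h

CL = F × Dose / AUC_0→∞
   = 0.58 × 500 / 302 = 0.960265 L/h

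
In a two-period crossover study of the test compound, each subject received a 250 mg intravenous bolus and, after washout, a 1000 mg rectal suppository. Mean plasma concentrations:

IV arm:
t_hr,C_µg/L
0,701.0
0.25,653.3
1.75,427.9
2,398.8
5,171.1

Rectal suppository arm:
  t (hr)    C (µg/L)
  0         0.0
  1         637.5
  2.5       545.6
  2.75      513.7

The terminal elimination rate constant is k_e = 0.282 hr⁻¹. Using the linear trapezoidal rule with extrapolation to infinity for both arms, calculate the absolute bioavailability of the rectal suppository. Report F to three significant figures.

F = 0.310

Trapezoidal AUC_0→5 (IV):
  [0→0.25]: (701.0+653.3)/2 × 0.25 = 169.2875
  [0.25→1.75]: (653.3+427.9)/2 × 1.5 = 810.9
  [1.75→2]: (427.9+398.8)/2 × 0.25 = 103.3375
  [2→5]: (398.8+171.1)/2 × 3 = 854.85
  Sum = 1938.375 µg/L·hr
IV tail: 171.1/0.282 = 606.738; AUC_iv,0→∞ = 1938.375 + 606.738 = 2545.113 µg/L·hr
Trapezoidal AUC_0→2.75 (rectal suppository):
  [0→1]: (0.0+637.5)/2 × 1 = 318.75
  [1→2.5]: (637.5+545.6)/2 × 1.5 = 887.325
  [2.5→2.75]: (545.6+513.7)/2 × 0.25 = 132.4125
  Sum = 1338.4875 µg/L·hr
rectal suppository tail: 513.7/0.282 = 1821.631; AUC_ev,0→∞ = 1338.4875 + 1821.631 = 3160.1185 µg/L·hr
F = (AUC_ev/D_ev)/(AUC_iv/D_iv) = (3160.1185/1000)/(2545.113/250) = 3.1601185/10.180452 = 0.3104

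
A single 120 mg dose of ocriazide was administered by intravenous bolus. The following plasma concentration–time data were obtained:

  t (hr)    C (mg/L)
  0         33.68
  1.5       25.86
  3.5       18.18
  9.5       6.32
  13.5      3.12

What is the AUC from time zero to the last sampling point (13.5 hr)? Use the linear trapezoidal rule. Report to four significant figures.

AUC = 181.1 mg/L·hr

Trapezoidal AUC_0→13.5:
  [0→1.5]: (33.68+25.86)/2 × 1.5 = 44.655
  [1.5→3.5]: (25.86+18.18)/2 × 2 = 44.04
  [3.5→9.5]: (18.18+6.32)/2 × 6 = 73.5
  [9.5→13.5]: (6.32+3.12)/2 × 4 = 18.88
  Sum = 181.075 mg/L·hr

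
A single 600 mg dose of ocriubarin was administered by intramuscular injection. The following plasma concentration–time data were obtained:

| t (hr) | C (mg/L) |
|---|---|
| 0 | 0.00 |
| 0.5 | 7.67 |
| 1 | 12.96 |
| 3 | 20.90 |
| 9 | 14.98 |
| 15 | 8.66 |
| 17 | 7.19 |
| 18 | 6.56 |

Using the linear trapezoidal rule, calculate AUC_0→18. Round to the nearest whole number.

AUC = 242 mg/L·hr

Trapezoidal AUC_0→18:
  [0→0.5]: (0.00+7.67)/2 × 0.5 = 1.9175
  [0.5→1]: (7.67+12.96)/2 × 0.5 = 5.1575
  [1→3]: (12.96+20.90)/2 × 2 = 33.86
  [3→9]: (20.90+14.98)/2 × 6 = 107.64
  [9→15]: (14.98+8.66)/2 × 6 = 70.92
  [15→17]: (8.66+7.19)/2 × 2 = 15.85
  [17→18]: (7.19+6.56)/2 × 1 = 6.875
  Sum = 242.22 mg/L·hr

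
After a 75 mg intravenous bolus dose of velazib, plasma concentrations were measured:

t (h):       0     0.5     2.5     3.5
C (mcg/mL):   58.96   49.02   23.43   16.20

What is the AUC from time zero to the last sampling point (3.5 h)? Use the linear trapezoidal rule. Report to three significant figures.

Trapezoidal AUC_0→3.5:
  [0→0.5]: (58.96+49.02)/2 × 0.5 = 26.995
  [0.5→2.5]: (49.02+23.43)/2 × 2 = 72.45
  [2.5→3.5]: (23.43+16.20)/2 × 1 = 19.815
  Sum = 119.26 mcg/mL·h

AUC = 119 mcg/mL·h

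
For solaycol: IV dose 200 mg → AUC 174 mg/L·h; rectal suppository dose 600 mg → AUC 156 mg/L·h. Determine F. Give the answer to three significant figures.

F = (AUC_ev / D_ev) / (AUC_iv / D_iv)
  = (156/600) / (174/200)
  = 0.26 / 0.87 = 0.2989

F = 0.299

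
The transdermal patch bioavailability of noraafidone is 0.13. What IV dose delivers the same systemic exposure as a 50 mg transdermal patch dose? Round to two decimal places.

Systemic exposure from an extravascular dose = F × D_ev, so the equivalent IV dose is F × D_ev.
D_iv = F × D_ev = 0.13 × 50 = 6.5 mg

D_iv = 6.50 mg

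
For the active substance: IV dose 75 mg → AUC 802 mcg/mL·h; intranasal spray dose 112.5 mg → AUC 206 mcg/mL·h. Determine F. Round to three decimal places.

F = 0.171

F = (AUC_ev / D_ev) / (AUC_iv / D_iv)
  = (206/112.5) / (802/75)
  = 1.83111 / 10.6933 = 0.1712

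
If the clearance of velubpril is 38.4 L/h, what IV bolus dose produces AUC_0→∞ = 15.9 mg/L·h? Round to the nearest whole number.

Dose_iv = CL × AUC_0→∞
     = 38.4 × 15.9 = 610.56 mg

Dose = 611 mg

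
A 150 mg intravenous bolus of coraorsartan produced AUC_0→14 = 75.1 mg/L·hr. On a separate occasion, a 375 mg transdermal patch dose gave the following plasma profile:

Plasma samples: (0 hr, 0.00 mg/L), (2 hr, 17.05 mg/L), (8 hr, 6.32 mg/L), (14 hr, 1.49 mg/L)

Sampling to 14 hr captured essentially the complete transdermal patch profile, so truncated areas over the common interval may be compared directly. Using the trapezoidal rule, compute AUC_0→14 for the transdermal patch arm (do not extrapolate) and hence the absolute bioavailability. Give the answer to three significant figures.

Trapezoidal AUC_0→14 (transdermal patch):
  [0→2]: (0.00+17.05)/2 × 2 = 17.05
  [2→8]: (17.05+6.32)/2 × 6 = 70.11
  [8→14]: (6.32+1.49)/2 × 6 = 23.43
  Sum = 110.59 mg/L·hr
F = (AUC_ev/D_ev)/(AUC_iv/D_iv) = (110.59/375)/(75.1/150) = 0.294907/0.500667 = 0.5890

F = 0.589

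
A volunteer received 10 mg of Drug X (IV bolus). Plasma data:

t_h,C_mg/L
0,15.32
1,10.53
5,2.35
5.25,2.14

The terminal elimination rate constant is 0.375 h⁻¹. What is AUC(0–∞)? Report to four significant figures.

AUC = 44.95 mg/L·h

Trapezoidal AUC_0→5.25:
  [0→1]: (15.32+10.53)/2 × 1 = 12.925
  [1→5]: (10.53+2.35)/2 × 4 = 25.76
  [5→5.25]: (2.35+2.14)/2 × 0.25 = 0.56125
  Sum = 39.24625 mg/L·h
Extrapolated tail: C_last / k_e = 2.14 / 0.375 = 5.707
AUC_0→∞ = 39.24625 + 5.707 = 44.95325 mg/L·h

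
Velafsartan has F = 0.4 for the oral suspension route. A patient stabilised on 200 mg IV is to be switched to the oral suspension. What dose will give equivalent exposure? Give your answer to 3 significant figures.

For equal systemic exposure: F × D_ev = D_iv
D_ev = D_iv / F = 200 / 0.4 = 500 mg

D_oral = 500 mg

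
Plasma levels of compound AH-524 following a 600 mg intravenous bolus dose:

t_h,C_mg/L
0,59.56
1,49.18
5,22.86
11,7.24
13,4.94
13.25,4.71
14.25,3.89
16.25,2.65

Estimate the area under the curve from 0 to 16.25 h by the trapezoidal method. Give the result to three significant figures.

Trapezoidal AUC_0→16.25:
  [0→1]: (59.56+49.18)/2 × 1 = 54.37
  [1→5]: (49.18+22.86)/2 × 4 = 144.08
  [5→11]: (22.86+7.24)/2 × 6 = 90.3
  [11→13]: (7.24+4.94)/2 × 2 = 12.18
  [13→13.25]: (4.94+4.71)/2 × 0.25 = 1.20625
  [13.25→14.25]: (4.71+3.89)/2 × 1 = 4.3
  [14.25→16.25]: (3.89+2.65)/2 × 2 = 6.54
  Sum = 312.97625 mg/L·h

AUC = 313 mg/L·h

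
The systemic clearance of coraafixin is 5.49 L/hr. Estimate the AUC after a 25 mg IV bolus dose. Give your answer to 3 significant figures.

AUC = 4.55 mg/L·hr

AUC_0→∞ = Dose_iv / CL
        = 25 / 5.49 = 4.55373 mg/L·hr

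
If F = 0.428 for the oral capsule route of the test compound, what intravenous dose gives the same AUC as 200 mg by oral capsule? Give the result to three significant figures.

D_iv = 85.6 mg

Systemic exposure from an extravascular dose = F × D_ev, so the equivalent IV dose is F × D_ev.
D_iv = F × D_ev = 0.428 × 200 = 85.6 mg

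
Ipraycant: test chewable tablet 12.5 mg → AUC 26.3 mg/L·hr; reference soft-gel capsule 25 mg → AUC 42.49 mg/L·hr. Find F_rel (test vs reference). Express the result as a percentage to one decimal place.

F_rel = 123.8%

F_rel = (AUC_test/D_test) / (AUC_ref/D_ref)
      = (26.3/12.5) / (42.49/25)
      = 2.104 / 1.6996 = 1.2379 = 123.79%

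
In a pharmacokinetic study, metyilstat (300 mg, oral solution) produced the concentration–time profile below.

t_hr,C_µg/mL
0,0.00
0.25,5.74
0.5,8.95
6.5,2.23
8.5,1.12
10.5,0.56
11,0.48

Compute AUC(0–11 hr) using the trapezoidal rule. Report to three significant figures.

Trapezoidal AUC_0→11:
  [0→0.25]: (0.00+5.74)/2 × 0.25 = 0.7175
  [0.25→0.5]: (5.74+8.95)/2 × 0.25 = 1.83625
  [0.5→6.5]: (8.95+2.23)/2 × 6 = 33.54
  [6.5→8.5]: (2.23+1.12)/2 × 2 = 3.35
  [8.5→10.5]: (1.12+0.56)/2 × 2 = 1.68
  [10.5→11]: (0.56+0.48)/2 × 0.5 = 0.26
  Sum = 41.38375 µg/mL·hr

AUC = 41.4 µg/mL·hr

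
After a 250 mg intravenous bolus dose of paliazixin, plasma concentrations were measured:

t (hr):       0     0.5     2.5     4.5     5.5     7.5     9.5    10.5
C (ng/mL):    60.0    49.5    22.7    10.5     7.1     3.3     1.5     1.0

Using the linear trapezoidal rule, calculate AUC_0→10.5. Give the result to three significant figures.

Trapezoidal AUC_0→10.5:
  [0→0.5]: (60.0+49.5)/2 × 0.5 = 27.375
  [0.5→2.5]: (49.5+22.7)/2 × 2 = 72.2
  [2.5→4.5]: (22.7+10.5)/2 × 2 = 33.2
  [4.5→5.5]: (10.5+7.1)/2 × 1 = 8.8
  [5.5→7.5]: (7.1+3.3)/2 × 2 = 10.4
  [7.5→9.5]: (3.3+1.5)/2 × 2 = 4.8
  [9.5→10.5]: (1.5+1.0)/2 × 1 = 1.25
  Sum = 158.025 ng/mL·hr

AUC = 158 ng/mL·hr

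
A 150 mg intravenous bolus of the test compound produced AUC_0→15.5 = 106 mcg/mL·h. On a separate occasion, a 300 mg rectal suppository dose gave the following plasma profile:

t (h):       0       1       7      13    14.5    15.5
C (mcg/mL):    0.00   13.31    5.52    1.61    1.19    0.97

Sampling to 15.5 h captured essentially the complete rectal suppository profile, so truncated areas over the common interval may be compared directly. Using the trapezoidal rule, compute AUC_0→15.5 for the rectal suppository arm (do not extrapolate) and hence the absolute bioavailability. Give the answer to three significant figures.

Trapezoidal AUC_0→15.5 (rectal suppository):
  [0→1]: (0.00+13.31)/2 × 1 = 6.655
  [1→7]: (13.31+5.52)/2 × 6 = 56.49
  [7→13]: (5.52+1.61)/2 × 6 = 21.39
  [13→14.5]: (1.61+1.19)/2 × 1.5 = 2.1
  [14.5→15.5]: (1.19+0.97)/2 × 1 = 1.08
  Sum = 87.715 mcg/mL·h
F = (AUC_ev/D_ev)/(AUC_iv/D_iv) = (87.715/300)/(106/150) = 0.292383/0.706667 = 0.4137

F = 0.414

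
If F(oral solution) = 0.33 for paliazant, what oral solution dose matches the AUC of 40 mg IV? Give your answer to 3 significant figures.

D_oral = 121 mg

For equal systemic exposure: F × D_ev = D_iv
D_ev = D_iv / F = 40 / 0.33 = 121.212 mg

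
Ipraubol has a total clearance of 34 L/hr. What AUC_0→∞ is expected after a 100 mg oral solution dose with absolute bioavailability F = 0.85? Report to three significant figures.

AUC_0→∞ = F × Dose / CL
        = 0.85 × 100 / 34 = 2.5 mg/L·hr

AUC = 2.50 mg/L·hr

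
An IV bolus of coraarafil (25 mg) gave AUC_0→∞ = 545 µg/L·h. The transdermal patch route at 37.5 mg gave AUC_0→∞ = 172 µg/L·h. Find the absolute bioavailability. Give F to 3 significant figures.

F = (AUC_ev / D_ev) / (AUC_iv / D_iv)
  = (172/37.5) / (545/25)
  = 4.58667 / 21.8 = 0.2104

F = 0.210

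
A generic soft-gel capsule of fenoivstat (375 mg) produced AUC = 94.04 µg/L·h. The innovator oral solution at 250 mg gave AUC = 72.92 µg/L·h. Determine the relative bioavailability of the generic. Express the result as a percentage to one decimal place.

F_rel = (AUC_test/D_test) / (AUC_ref/D_ref)
      = (94.04/375) / (72.92/250)
      = 0.250773 / 0.29168 = 0.8598 = 85.98%

F_rel = 86.0%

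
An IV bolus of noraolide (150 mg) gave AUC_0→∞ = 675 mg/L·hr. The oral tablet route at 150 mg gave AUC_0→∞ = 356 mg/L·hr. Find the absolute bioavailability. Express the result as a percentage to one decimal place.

F = 52.7%

F = (AUC_ev / D_ev) / (AUC_iv / D_iv)
  = (356/150) / (675/150)
  = 2.37333 / 4.5 = 0.5274
  = 52.74%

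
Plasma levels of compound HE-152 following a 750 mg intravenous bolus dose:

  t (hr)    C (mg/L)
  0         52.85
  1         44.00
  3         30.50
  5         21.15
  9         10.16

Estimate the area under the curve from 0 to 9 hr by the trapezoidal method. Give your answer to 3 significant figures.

AUC = 237 mg/L·hr

Trapezoidal AUC_0→9:
  [0→1]: (52.85+44.00)/2 × 1 = 48.425
  [1→3]: (44.00+30.50)/2 × 2 = 74.5
  [3→5]: (30.50+21.15)/2 × 2 = 51.65
  [5→9]: (21.15+10.16)/2 × 4 = 62.62
  Sum = 237.195 mg/L·hr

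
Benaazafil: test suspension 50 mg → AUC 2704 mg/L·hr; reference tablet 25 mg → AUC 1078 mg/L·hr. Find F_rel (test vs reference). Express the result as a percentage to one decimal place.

F_rel = (AUC_test/D_test) / (AUC_ref/D_ref)
      = (2704/50) / (1078/25)
      = 54.08 / 43.12 = 1.2542 = 125.42%

F_rel = 125.4%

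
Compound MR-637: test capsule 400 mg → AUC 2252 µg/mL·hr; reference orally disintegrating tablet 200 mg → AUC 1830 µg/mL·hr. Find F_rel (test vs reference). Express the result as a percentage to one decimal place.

F_rel = 61.5%

F_rel = (AUC_test/D_test) / (AUC_ref/D_ref)
      = (2252/400) / (1830/200)
      = 5.63 / 9.15 = 0.6153 = 61.53%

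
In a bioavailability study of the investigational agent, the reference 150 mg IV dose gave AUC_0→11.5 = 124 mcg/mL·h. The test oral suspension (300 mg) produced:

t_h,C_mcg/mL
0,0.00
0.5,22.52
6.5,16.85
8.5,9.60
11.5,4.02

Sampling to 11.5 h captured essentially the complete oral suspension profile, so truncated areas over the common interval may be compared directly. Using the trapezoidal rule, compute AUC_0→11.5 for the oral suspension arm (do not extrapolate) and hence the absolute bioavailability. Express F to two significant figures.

Trapezoidal AUC_0→11.5 (oral suspension):
  [0→0.5]: (0.00+22.52)/2 × 0.5 = 5.63
  [0.5→6.5]: (22.52+16.85)/2 × 6 = 118.11
  [6.5→8.5]: (16.85+9.60)/2 × 2 = 26.45
  [8.5→11.5]: (9.60+4.02)/2 × 3 = 20.43
  Sum = 170.62 mcg/mL·h
F = (AUC_ev/D_ev)/(AUC_iv/D_iv) = (170.62/300)/(124/150) = 0.568733/0.826667 = 0.6880

F = 0.69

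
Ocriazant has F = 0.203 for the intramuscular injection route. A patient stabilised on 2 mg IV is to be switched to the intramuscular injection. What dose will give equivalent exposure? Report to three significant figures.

For equal systemic exposure: F × D_ev = D_iv
D_ev = D_iv / F = 2 / 0.203 = 9.85222 mg

D_intramuscular = 9.85 mg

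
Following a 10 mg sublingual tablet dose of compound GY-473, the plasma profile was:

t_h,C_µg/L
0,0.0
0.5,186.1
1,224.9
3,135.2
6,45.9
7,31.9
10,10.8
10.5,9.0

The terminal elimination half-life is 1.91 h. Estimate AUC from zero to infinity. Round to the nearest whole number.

AUC = 914 µg/L·h

Trapezoidal AUC_0→10.5:
  [0→0.5]: (0.0+186.1)/2 × 0.5 = 46.525
  [0.5→1]: (186.1+224.9)/2 × 0.5 = 102.75
  [1→3]: (224.9+135.2)/2 × 2 = 360.1
  [3→6]: (135.2+45.9)/2 × 3 = 271.65
  [6→7]: (45.9+31.9)/2 × 1 = 38.9
  [7→10]: (31.9+10.8)/2 × 3 = 64.05
  [10→10.5]: (10.8+9.0)/2 × 0.5 = 4.95
  Sum = 888.925 µg/L·h
k_e = ln2 / t½ = 0.693147 / 1.91 = 0.3629 h^-1
Extrapolated tail: C_last / k_e = 9.0 / 0.3629 = 24.800
AUC_0→∞ = 888.925 + 24.800 = 913.725 µg/L·h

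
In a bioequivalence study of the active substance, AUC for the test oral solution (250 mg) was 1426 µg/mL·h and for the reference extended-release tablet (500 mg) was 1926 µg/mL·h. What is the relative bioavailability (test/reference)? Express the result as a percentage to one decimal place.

F_rel = 148.1%

F_rel = (AUC_test/D_test) / (AUC_ref/D_ref)
      = (1426/250) / (1926/500)
      = 5.704 / 3.852 = 1.4808 = 148.08%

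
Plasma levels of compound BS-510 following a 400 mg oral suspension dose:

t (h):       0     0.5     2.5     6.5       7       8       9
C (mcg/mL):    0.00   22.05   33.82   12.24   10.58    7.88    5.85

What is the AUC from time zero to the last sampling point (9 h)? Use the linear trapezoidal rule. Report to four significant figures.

Trapezoidal AUC_0→9:
  [0→0.5]: (0.00+22.05)/2 × 0.5 = 5.5125
  [0.5→2.5]: (22.05+33.82)/2 × 2 = 55.87
  [2.5→6.5]: (33.82+12.24)/2 × 4 = 92.12
  [6.5→7]: (12.24+10.58)/2 × 0.5 = 5.705
  [7→8]: (10.58+7.88)/2 × 1 = 9.23
  [8→9]: (7.88+5.85)/2 × 1 = 6.865
  Sum = 175.3025 mcg/mL·h

AUC = 175.3 mcg/mL·h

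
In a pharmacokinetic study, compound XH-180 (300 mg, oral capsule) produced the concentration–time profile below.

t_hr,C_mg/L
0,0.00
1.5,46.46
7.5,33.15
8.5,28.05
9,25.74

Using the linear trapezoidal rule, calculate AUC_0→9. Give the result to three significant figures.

AUC = 318 mg/L·hr

Trapezoidal AUC_0→9:
  [0→1.5]: (0.00+46.46)/2 × 1.5 = 34.845
  [1.5→7.5]: (46.46+33.15)/2 × 6 = 238.83
  [7.5→8.5]: (33.15+28.05)/2 × 1 = 30.6
  [8.5→9]: (28.05+25.74)/2 × 0.5 = 13.4475
  Sum = 317.7225 mg/L·hr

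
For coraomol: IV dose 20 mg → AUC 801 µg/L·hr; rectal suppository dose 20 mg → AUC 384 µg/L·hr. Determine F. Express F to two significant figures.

F = (AUC_ev / D_ev) / (AUC_iv / D_iv)
  = (384/20) / (801/20)
  = 19.2 / 40.05 = 0.4794

F = 0.48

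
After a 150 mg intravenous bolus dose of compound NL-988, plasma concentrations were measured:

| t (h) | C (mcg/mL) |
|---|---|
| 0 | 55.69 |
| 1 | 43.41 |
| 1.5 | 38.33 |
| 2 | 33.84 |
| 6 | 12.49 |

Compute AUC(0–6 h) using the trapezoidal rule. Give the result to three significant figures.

Trapezoidal AUC_0→6:
  [0→1]: (55.69+43.41)/2 × 1 = 49.55
  [1→1.5]: (43.41+38.33)/2 × 0.5 = 20.435
  [1.5→2]: (38.33+33.84)/2 × 0.5 = 18.0425
  [2→6]: (33.84+12.49)/2 × 4 = 92.66
  Sum = 180.6875 mcg/mL·h

AUC = 181 mcg/mL·h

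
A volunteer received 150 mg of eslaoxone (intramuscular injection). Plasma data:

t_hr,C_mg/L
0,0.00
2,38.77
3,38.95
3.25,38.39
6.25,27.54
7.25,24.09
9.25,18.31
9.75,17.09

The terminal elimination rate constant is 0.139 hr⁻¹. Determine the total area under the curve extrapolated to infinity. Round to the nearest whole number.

Trapezoidal AUC_0→9.75:
  [0→2]: (0.00+38.77)/2 × 2 = 38.77
  [2→3]: (38.77+38.95)/2 × 1 = 38.86
  [3→3.25]: (38.95+38.39)/2 × 0.25 = 9.6675
  [3.25→6.25]: (38.39+27.54)/2 × 3 = 98.895
  [6.25→7.25]: (27.54+24.09)/2 × 1 = 25.815
  [7.25→9.25]: (24.09+18.31)/2 × 2 = 42.4
  [9.25→9.75]: (18.31+17.09)/2 × 0.5 = 8.85
  Sum = 263.2575 mg/L·hr
Extrapolated tail: C_last / k_e = 17.09 / 0.139 = 122.950
AUC_0→∞ = 263.2575 + 122.950 = 386.2075 mg/L·hr

AUC = 386 mg/L·hr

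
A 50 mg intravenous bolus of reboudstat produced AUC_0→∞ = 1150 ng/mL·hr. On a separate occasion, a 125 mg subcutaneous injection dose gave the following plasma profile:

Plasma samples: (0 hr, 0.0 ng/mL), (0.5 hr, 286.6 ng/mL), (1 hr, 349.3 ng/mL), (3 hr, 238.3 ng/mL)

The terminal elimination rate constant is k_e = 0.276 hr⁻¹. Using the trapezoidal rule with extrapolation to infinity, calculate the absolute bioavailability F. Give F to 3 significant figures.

Trapezoidal AUC_0→3 (subcutaneous injection):
  [0→0.5]: (0.0+286.6)/2 × 0.5 = 71.65
  [0.5→1]: (286.6+349.3)/2 × 0.5 = 158.975
  [1→3]: (349.3+238.3)/2 × 2 = 587.6
  Sum = 818.225 ng/mL·hr
Tail: C_last/k_e = 238.3/0.276 = 863.406
AUC_0→∞ (subcutaneous injection) = 818.225 + 863.406 = 1681.631 ng/mL·hr
F = (AUC_ev/D_ev)/(AUC_iv/D_iv) = (1681.631/125)/(1150/50) = 13.453048/23 = 0.5849

F = 0.585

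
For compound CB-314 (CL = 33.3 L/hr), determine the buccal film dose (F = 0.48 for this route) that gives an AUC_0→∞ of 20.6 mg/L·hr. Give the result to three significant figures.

Dose = CL × AUC_0→∞ / F
     = 33.3 × 20.6 / 0.48 = 1429.125 mg

Dose = 1430 mg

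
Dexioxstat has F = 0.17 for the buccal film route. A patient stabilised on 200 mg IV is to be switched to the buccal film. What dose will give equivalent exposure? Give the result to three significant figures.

D_buccal = 1180 mg

For equal systemic exposure: F × D_ev = D_iv
D_ev = D_iv / F = 200 / 0.17 = 1176.47 mg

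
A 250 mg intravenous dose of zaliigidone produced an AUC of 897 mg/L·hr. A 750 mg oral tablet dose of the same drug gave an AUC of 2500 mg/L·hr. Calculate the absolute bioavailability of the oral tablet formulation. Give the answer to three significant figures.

F = 0.929

F = (AUC_ev / D_ev) / (AUC_iv / D_iv)
  = (2500/750) / (897/250)
  = 3.33333 / 3.588 = 0.9290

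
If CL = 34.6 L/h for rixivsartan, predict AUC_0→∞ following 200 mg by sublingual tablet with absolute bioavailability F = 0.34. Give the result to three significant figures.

AUC_0→∞ = F × Dose / CL
        = 0.34 × 200 / 34.6 = 1.96532 mg/L·h

AUC = 1.97 mg/L·h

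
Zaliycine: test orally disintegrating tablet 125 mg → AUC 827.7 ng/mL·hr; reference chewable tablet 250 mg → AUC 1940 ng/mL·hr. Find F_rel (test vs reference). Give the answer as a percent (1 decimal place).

F_rel = 85.3%

F_rel = (AUC_test/D_test) / (AUC_ref/D_ref)
      = (827.7/125) / (1940/250)
      = 6.6216 / 7.76 = 0.8533 = 85.33%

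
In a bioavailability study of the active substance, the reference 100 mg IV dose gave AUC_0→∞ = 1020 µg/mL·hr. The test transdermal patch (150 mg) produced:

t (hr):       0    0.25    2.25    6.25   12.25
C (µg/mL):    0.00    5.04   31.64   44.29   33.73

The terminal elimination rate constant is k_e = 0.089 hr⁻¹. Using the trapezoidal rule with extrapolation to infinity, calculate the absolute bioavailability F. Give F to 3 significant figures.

Trapezoidal AUC_0→12.25 (transdermal patch):
  [0→0.25]: (0.00+5.04)/2 × 0.25 = 0.63
  [0.25→2.25]: (5.04+31.64)/2 × 2 = 36.68
  [2.25→6.25]: (31.64+44.29)/2 × 4 = 151.86
  [6.25→12.25]: (44.29+33.73)/2 × 6 = 234.06
  Sum = 423.23 µg/mL·hr
Tail: C_last/k_e = 33.73/0.089 = 378.989
AUC_0→∞ (transdermal patch) = 423.23 + 378.989 = 802.219 µg/mL·hr
F = (AUC_ev/D_ev)/(AUC_iv/D_iv) = (802.219/150)/(1020/100) = 5.34813/10.2 = 0.5243

F = 0.524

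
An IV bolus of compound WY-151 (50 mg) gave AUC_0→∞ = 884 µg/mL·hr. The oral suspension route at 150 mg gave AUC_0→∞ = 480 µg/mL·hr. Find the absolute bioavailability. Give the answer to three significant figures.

F = (AUC_ev / D_ev) / (AUC_iv / D_iv)
  = (480/150) / (884/50)
  = 3.2 / 17.68 = 0.1810

F = 0.181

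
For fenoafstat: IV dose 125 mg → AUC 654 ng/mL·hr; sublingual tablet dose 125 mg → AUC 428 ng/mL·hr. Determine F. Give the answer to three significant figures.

F = 0.654

F = (AUC_ev / D_ev) / (AUC_iv / D_iv)
  = (428/125) / (654/125)
  = 3.424 / 5.232 = 0.6544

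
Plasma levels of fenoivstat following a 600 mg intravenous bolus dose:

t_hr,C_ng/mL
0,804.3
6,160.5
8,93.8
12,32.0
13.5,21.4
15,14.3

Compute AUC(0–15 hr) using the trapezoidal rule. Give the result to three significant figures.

Trapezoidal AUC_0→15:
  [0→6]: (804.3+160.5)/2 × 6 = 2894.4
  [6→8]: (160.5+93.8)/2 × 2 = 254.3
  [8→12]: (93.8+32.0)/2 × 4 = 251.6
  [12→13.5]: (32.0+21.4)/2 × 1.5 = 40.05
  [13.5→15]: (21.4+14.3)/2 × 1.5 = 26.775
  Sum = 3467.125 ng/mL·hr

AUC = 3470 ng/mL·hr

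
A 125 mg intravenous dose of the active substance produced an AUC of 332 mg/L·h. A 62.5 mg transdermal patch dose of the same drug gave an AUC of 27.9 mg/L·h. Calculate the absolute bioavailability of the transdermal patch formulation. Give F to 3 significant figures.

F = (AUC_ev / D_ev) / (AUC_iv / D_iv)
  = (27.9/62.5) / (332/125)
  = 0.4464 / 2.656 = 0.1681

F = 0.168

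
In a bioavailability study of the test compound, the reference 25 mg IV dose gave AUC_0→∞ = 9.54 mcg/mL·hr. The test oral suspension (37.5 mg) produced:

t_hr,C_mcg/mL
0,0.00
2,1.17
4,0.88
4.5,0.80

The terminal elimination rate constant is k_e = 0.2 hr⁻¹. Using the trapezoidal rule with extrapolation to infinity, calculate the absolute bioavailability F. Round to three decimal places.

F = 0.534

Trapezoidal AUC_0→4.5 (oral suspension):
  [0→2]: (0.00+1.17)/2 × 2 = 1.17
  [2→4]: (1.17+0.88)/2 × 2 = 2.05
  [4→4.5]: (0.88+0.80)/2 × 0.5 = 0.42
  Sum = 3.64 mcg/mL·hr
Tail: C_last/k_e = 0.80/0.2 = 4.000
AUC_0→∞ (oral suspension) = 3.64 + 4.000 = 7.64 mcg/mL·hr
F = (AUC_ev/D_ev)/(AUC_iv/D_iv) = (7.64/37.5)/(9.54/25) = 0.203733/0.3816 = 0.5339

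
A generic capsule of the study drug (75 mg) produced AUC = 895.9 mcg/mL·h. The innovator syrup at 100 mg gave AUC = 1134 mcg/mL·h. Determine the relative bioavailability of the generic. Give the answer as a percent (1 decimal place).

F_rel = (AUC_test/D_test) / (AUC_ref/D_ref)
      = (895.9/75) / (1134/100)
      = 11.9453 / 11.34 = 1.0534 = 105.34%

F_rel = 105.3%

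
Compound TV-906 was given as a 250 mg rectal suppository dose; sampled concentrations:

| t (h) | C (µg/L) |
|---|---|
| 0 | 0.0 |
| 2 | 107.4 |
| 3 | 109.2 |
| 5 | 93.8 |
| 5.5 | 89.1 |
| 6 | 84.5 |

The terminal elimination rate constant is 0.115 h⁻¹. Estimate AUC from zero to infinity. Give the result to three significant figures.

AUC = 1240 µg/L·h

Trapezoidal AUC_0→6:
  [0→2]: (0.0+107.4)/2 × 2 = 107.4
  [2→3]: (107.4+109.2)/2 × 1 = 108.3
  [3→5]: (109.2+93.8)/2 × 2 = 203.0
  [5→5.5]: (93.8+89.1)/2 × 0.5 = 45.725
  [5.5→6]: (89.1+84.5)/2 × 0.5 = 43.4
  Sum = 507.825 µg/L·h
Extrapolated tail: C_last / k_e = 84.5 / 0.115 = 734.783
AUC_0→∞ = 507.825 + 734.783 = 1242.608 µg/L·h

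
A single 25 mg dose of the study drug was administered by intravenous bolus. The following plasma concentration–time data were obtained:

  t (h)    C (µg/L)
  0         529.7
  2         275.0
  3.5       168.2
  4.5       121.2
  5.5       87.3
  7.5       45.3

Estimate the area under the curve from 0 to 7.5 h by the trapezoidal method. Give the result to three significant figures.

Trapezoidal AUC_0→7.5:
  [0→2]: (529.7+275.0)/2 × 2 = 804.7
  [2→3.5]: (275.0+168.2)/2 × 1.5 = 332.4
  [3.5→4.5]: (168.2+121.2)/2 × 1 = 144.7
  [4.5→5.5]: (121.2+87.3)/2 × 1 = 104.25
  [5.5→7.5]: (87.3+45.3)/2 × 2 = 132.6
  Sum = 1518.65 µg/L·h

AUC = 1520 µg/L·h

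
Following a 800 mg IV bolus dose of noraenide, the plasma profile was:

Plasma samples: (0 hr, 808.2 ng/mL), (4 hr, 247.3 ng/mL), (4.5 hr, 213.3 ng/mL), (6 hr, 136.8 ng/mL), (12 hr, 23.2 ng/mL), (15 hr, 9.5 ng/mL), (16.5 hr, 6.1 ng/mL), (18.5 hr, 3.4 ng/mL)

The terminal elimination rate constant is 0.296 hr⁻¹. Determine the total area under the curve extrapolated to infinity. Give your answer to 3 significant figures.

AUC = 3050 ng/mL·hr

Trapezoidal AUC_0→18.5:
  [0→4]: (808.2+247.3)/2 × 4 = 2111.0
  [4→4.5]: (247.3+213.3)/2 × 0.5 = 115.15
  [4.5→6]: (213.3+136.8)/2 × 1.5 = 262.575
  [6→12]: (136.8+23.2)/2 × 6 = 480.0
  [12→15]: (23.2+9.5)/2 × 3 = 49.05
  [15→16.5]: (9.5+6.1)/2 × 1.5 = 11.7
  [16.5→18.5]: (6.1+3.4)/2 × 2 = 9.5
  Sum = 3038.975 ng/mL·hr
Extrapolated tail: C_last / k_e = 3.4 / 0.296 = 11.486
AUC_0→∞ = 3038.975 + 11.486 = 3050.461 ng/mL·hr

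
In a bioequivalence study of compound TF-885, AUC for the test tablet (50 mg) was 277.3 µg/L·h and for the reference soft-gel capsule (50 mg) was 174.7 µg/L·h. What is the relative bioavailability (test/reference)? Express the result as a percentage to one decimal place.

F_rel = 158.7%

F_rel = (AUC_test/D_test) / (AUC_ref/D_ref)
      = (277.3/50) / (174.7/50)
      = 5.546 / 3.494 = 1.5873 = 158.73%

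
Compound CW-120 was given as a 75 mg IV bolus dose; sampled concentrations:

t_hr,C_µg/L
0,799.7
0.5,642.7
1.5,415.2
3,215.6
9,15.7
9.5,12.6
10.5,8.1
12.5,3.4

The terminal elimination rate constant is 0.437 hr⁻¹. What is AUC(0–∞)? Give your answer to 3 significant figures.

AUC = 2090 µg/L·hr

Trapezoidal AUC_0→12.5:
  [0→0.5]: (799.7+642.7)/2 × 0.5 = 360.6
  [0.5→1.5]: (642.7+415.2)/2 × 1 = 528.95
  [1.5→3]: (415.2+215.6)/2 × 1.5 = 473.1
  [3→9]: (215.6+15.7)/2 × 6 = 693.9
  [9→9.5]: (15.7+12.6)/2 × 0.5 = 7.075
  [9.5→10.5]: (12.6+8.1)/2 × 1 = 10.35
  [10.5→12.5]: (8.1+3.4)/2 × 2 = 11.5
  Sum = 2085.475 µg/L·hr
Extrapolated tail: C_last / k_e = 3.4 / 0.437 = 7.780
AUC_0→∞ = 2085.475 + 7.780 = 2093.255 µg/L·hr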